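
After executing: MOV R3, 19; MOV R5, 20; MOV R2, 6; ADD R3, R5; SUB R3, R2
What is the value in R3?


Register state trace:
  MOV R3, 19  → R3 = 19
  MOV R5, 20  → R5 = 20
  MOV R2, 6  → R2 = 6
  ADD R3, R5  → R3 = 19 + 20 = 39
  SUB R3, R2  → R3 = 39 - 6 = 33
Final: R3 = 33

33


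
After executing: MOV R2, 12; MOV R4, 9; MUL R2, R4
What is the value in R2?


Register state trace:
  MOV R2, 12  → R2 = 12
  MOV R4, 9  → R4 = 9
  MUL R2, R4  → R2 = 12 * 9 = 108
Final: R2 = 108

108


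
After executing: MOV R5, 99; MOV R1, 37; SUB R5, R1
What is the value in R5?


Register state trace:
  MOV R5, 99  → R5 = 99
  MOV R1, 37  → R1 = 37
  SUB R5, R1  → R5 = 99 - 37 = 62
Final: R5 = 62

62


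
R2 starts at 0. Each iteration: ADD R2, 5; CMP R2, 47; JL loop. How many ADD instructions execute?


Loop trace (R2 starts at 0, target 47, step 5):
  ADD #1: R2 = 0 + 5 = 5  → 5 < 47, loop
  ADD #2: R2 = 5 + 5 = 10  → 10 < 47, loop
  ADD #3: R2 = 10 + 5 = 15  → 15 < 47, loop
  ADD #4: R2 = 15 + 5 = 20  → 20 < 47, loop
  ADD #5: R2 = 20 + 5 = 25  → 25 < 47, loop
  ADD #6: R2 = 25 + 5 = 30  → 30 < 47, loop
  ADD #7: R2 = 30 + 5 = 35  → 35 < 47, loop
  ADD #8: R2 = 35 + 5 = 40  → 40 < 47, loop
  ADD #9: R2 = 40 + 5 = 45  → 45 < 47, loop
  ADD #10: R2 = 45 + 5 = 50  → 50 >= 47, exit
Total ADD instructions: 10

10


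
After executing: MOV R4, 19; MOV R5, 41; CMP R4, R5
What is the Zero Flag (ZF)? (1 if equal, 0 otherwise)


Register state trace:
  MOV R4, 19  → R4 = 19
  MOV R5, 41  → R5 = 41
  CMP R4, R5  → computes 19 - 41 = -22
  Result is nonzero, so values are not equal
ZF = 0

0


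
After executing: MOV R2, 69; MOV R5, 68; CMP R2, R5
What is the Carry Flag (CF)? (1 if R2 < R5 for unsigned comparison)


Register state trace:
  MOV R2, 69  → R2 = 69
  MOV R5, 68  → R5 = 68
  CMP R2, R5  → unsigned 69 - 68: no borrow
  69 >= 68, so CF = 0
CF = 0

0


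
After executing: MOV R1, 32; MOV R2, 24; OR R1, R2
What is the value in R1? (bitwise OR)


Register state trace:
  MOV R1, 32  → R1 = 32 (0b00100000)
  MOV R2, 24  → R2 = 24 (0b00011000)
  OR R1, R2   → R1 = 32 OR 24 = 56 (0b00111000)
Final: R1 = 56

56


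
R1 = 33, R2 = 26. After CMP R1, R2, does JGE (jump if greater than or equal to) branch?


Trace:
  R1 = 33, R2 = 26
  CMP R1, R2  → compares 33 vs 26
  JGE checks: is 33 greater than or equal to 26?
  33 > 26, so condition is true
Branch taken: Yes

Yes


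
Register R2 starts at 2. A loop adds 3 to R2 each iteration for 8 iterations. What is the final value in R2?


Starting value: R2 = 2
  Iter 1: R2 = 2 + 3 = 5
  Iter 2: R2 = 5 + 3 = 8
  Iter 3: R2 = 8 + 3 = 11
  Iter 4: R2 = 11 + 3 = 14
  Iter 5: R2 = 14 + 3 = 17
  Iter 6: R2 = 17 + 3 = 20
  Iter 7: R2 = 20 + 3 = 23
  Iter 8: R2 = 23 + 3 = 26
Final: R2 = 26

26


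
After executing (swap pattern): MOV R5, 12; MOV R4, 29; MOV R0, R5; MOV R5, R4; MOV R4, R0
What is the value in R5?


Register state trace (swap pattern):
  MOV R5, 12  → R5 = 12
  MOV R4, 29  → R4 = 29
  MOV R0, R5  → R0 = 12  (save R5)
  MOV R5, R4  → R5 = 29  (R5 gets R4's value)
  MOV R4, R0  → R4 = 12  (R4 gets saved value)
Final: R5 = 29

29


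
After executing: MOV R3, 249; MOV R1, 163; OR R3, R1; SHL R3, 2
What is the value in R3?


Register state trace:
  MOV R3, 249  → R3 = 249 (0b11111001)
  MOV R1, 163  → R1 = 163 (0b10100011)
  OR R3, R1  → R3 = 249 OR 163 = 251 (0b11111011)
  SHL R3, 2  → R3 = 251 << 2 = 1004
Final: R3 = 1004

1004


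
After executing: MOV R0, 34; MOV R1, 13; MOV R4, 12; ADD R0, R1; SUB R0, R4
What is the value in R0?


Register state trace:
  MOV R0, 34  → R0 = 34
  MOV R1, 13  → R1 = 13
  MOV R4, 12  → R4 = 12
  ADD R0, R1  → R0 = 34 + 13 = 47
  SUB R0, R4  → R0 = 47 - 12 = 35
Final: R0 = 35

35


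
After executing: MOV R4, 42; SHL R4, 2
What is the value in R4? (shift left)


Register state trace:
  MOV R4, 42  → R4 = 42
  SHL R4, 2  → R4 = 42 << 2 = 42 * 2^2 = 168
Final: R4 = 168

168


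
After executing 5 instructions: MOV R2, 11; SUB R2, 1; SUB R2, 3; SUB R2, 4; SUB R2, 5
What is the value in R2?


Register state trace:
  MOV R2, 11  → R2 = 11
  SUB R2, 1  → R2 = 11 - 1 = 10
  SUB R2, 3  → R2 = 10 - 3 = 7
  SUB R2, 4  → R2 = 7 - 4 = 3
  SUB R2, 5  → R2 = 3 - 5 = -2
Final: R2 = -2

-2


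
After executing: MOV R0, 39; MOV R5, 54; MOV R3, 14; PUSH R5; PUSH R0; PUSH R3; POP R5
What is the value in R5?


Stack trace (top is rightmost):
  MOV R0, 39  → R0 = 39
  MOV R5, 54  → R5 = 54
  MOV R3, 14  → R3 = 14
  PUSH R5  → stack: [54]
  PUSH R0  → stack: [54, 39]
  PUSH R3  → stack: [54, 39, 14]
  POP R5  → R5 = 14, stack: [54, 39]
Final: R5 = 14

14


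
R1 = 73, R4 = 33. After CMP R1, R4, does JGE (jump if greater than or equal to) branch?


Trace:
  R1 = 73, R4 = 33
  CMP R1, R4  → compares 73 vs 33
  JGE checks: is 73 greater than or equal to 33?
  73 > 33, so condition is true
Branch taken: Yes

Yes


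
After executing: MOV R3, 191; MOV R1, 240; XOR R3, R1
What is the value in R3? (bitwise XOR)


Register state trace:
  MOV R3, 191  → R3 = 191 (0b10111111)
  MOV R1, 240  → R1 = 240 (0b11110000)
  XOR R3, R1  → R3 = 191 XOR 240 = 79 (0b01001111)
Final: R3 = 79

79


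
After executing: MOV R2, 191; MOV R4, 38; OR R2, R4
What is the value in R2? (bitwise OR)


Register state trace:
  MOV R2, 191  → R2 = 191 (0b10111111)
  MOV R4, 38  → R4 = 38 (0b00100110)
  OR R2, R4   → R2 = 191 OR 38 = 191 (0b10111111)
Final: R2 = 191

191


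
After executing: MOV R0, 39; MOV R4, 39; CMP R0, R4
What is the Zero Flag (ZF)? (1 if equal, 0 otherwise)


Register state trace:
  MOV R0, 39  → R0 = 39
  MOV R4, 39  → R4 = 39
  CMP R0, R4  → computes 39 - 39 = 0
  Result is zero, so values are equal
ZF = 1

1


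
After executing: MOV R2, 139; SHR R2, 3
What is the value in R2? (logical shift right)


Register state trace:
  MOV R2, 139  → R2 = 139
  SHR R2, 3  → R2 = 139 >> 3 = 139 // 2^3 = 17
Final: R2 = 17

17


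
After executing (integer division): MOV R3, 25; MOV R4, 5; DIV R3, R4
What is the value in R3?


Register state trace:
  MOV R3, 25  → R3 = 25
  MOV R4, 5  → R4 = 5
  DIV R3, R4  → R3 = 25 // 5 = 5
Final: R3 = 5

5


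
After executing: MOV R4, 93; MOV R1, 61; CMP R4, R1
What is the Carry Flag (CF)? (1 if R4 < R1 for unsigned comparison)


Register state trace:
  MOV R4, 93  → R4 = 93
  MOV R1, 61  → R1 = 61
  CMP R4, R1  → unsigned 93 - 61: no borrow
  93 >= 61, so CF = 0
CF = 0

0


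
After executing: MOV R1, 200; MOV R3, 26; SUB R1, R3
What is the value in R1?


Register state trace:
  MOV R1, 200  → R1 = 200
  MOV R3, 26  → R3 = 26
  SUB R1, R3  → R1 = 200 - 26 = 174
Final: R1 = 174

174


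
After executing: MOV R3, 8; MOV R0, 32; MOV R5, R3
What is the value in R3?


Register state trace:
  MOV R3, 8  → R3 = 8
  MOV R0, 32  → R0 = 32
  MOV R5, R3  → R5 = 8
Final: R3 = 8

8


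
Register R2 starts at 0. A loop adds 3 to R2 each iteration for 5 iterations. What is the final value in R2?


Starting value: R2 = 0
  Iter 1: R2 = 0 + 3 = 3
  Iter 2: R2 = 3 + 3 = 6
  Iter 3: R2 = 6 + 3 = 9
  Iter 4: R2 = 9 + 3 = 12
  Iter 5: R2 = 12 + 3 = 15
Final: R2 = 15

15


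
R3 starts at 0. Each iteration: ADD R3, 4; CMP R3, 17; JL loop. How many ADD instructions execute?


Loop trace (R3 starts at 0, target 17, step 4):
  ADD #1: R3 = 0 + 4 = 4  → 4 < 17, loop
  ADD #2: R3 = 4 + 4 = 8  → 8 < 17, loop
  ADD #3: R3 = 8 + 4 = 12  → 12 < 17, loop
  ADD #4: R3 = 12 + 4 = 16  → 16 < 17, loop
  ADD #5: R3 = 16 + 4 = 20  → 20 >= 17, exit
Total ADD instructions: 5

5


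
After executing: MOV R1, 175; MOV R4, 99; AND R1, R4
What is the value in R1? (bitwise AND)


Register state trace:
  MOV R1, 175  → R1 = 175 (0b10101111)
  MOV R4, 99  → R4 = 99 (0b01100011)
  AND R1, R4  → R1 = 175 AND 99 = 35 (0b00100011)
Final: R1 = 35

35


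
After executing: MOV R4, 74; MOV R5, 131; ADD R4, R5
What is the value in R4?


Register state trace:
  MOV R4, 74  → R4 = 74
  MOV R5, 131  → R5 = 131
  ADD R4, R5  → R4 = 74 + 131 = 205
Final: R4 = 205

205


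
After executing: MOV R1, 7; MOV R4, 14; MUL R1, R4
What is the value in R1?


Register state trace:
  MOV R1, 7  → R1 = 7
  MOV R4, 14  → R4 = 14
  MUL R1, R4  → R1 = 7 * 14 = 98
Final: R1 = 98

98


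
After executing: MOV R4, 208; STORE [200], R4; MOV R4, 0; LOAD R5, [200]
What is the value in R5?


Register and memory trace:
  MOV R4, 208  → R4 = 208
  STORE [200], R4  → mem[200] = 208
  MOV R4, 0  → R4 = 0
  LOAD R5, [200]  → R5 = mem[200] = 208
Final: R5 = 208

208


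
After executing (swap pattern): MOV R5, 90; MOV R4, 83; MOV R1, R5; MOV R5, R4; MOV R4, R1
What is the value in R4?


Register state trace (swap pattern):
  MOV R5, 90  → R5 = 90
  MOV R4, 83  → R4 = 83
  MOV R1, R5  → R1 = 90  (save R5)
  MOV R5, R4  → R5 = 83  (R5 gets R4's value)
  MOV R4, R1  → R4 = 90  (R4 gets saved value)
Final: R4 = 90

90


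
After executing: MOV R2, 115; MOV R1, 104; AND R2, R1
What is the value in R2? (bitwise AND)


Register state trace:
  MOV R2, 115  → R2 = 115 (0b01110011)
  MOV R1, 104  → R1 = 104 (0b01101000)
  AND R2, R1  → R2 = 115 AND 104 = 96 (0b01100000)
Final: R2 = 96

96


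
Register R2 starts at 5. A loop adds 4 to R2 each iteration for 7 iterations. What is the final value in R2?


Starting value: R2 = 5
  Iter 1: R2 = 5 + 4 = 9
  Iter 2: R2 = 9 + 4 = 13
  Iter 3: R2 = 13 + 4 = 17
  Iter 4: R2 = 17 + 4 = 21
  Iter 5: R2 = 21 + 4 = 25
  Iter 6: R2 = 25 + 4 = 29
  Iter 7: R2 = 29 + 4 = 33
Final: R2 = 33

33


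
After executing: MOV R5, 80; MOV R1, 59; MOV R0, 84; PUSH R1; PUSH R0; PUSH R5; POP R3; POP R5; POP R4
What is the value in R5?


Stack trace (top is rightmost):
  MOV R5, 80  → R5 = 80
  MOV R1, 59  → R1 = 59
  MOV R0, 84  → R0 = 84
  PUSH R1  → stack: [59]
  PUSH R0  → stack: [59, 84]
  PUSH R5  → stack: [59, 84, 80]
  POP R3  → R3 = 80, stack: [59, 84]
  POP R5  → R5 = 84, stack: [59]
  POP R4  → R4 = 59, stack: []
Final: R5 = 84

84


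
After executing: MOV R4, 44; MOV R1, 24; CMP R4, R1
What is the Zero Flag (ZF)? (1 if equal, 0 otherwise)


Register state trace:
  MOV R4, 44  → R4 = 44
  MOV R1, 24  → R1 = 24
  CMP R4, R1  → computes 44 - 24 = 20
  Result is nonzero, so values are not equal
ZF = 0

0


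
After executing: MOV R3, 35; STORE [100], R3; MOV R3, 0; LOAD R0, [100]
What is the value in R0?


Register and memory trace:
  MOV R3, 35  → R3 = 35
  STORE [100], R3  → mem[100] = 35
  MOV R3, 0  → R3 = 0
  LOAD R0, [100]  → R0 = mem[100] = 35
Final: R0 = 35

35


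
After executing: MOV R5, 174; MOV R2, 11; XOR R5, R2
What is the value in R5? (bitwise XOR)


Register state trace:
  MOV R5, 174  → R5 = 174 (0b10101110)
  MOV R2, 11  → R2 = 11 (0b00001011)
  XOR R5, R2  → R5 = 174 XOR 11 = 165 (0b10100101)
Final: R5 = 165

165


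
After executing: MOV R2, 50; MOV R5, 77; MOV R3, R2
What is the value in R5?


Register state trace:
  MOV R2, 50  → R2 = 50
  MOV R5, 77  → R5 = 77
  MOV R3, R2  → R3 = 50
Final: R5 = 77

77


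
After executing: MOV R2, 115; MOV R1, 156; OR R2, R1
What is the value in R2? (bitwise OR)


Register state trace:
  MOV R2, 115  → R2 = 115 (0b01110011)
  MOV R1, 156  → R1 = 156 (0b10011100)
  OR R2, R1   → R2 = 115 OR 156 = 255 (0b11111111)
Final: R2 = 255

255


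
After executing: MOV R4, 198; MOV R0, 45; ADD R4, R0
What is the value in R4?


Register state trace:
  MOV R4, 198  → R4 = 198
  MOV R0, 45  → R0 = 45
  ADD R4, R0  → R4 = 198 + 45 = 243
Final: R4 = 243

243


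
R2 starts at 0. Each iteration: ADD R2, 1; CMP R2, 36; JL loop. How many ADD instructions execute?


Loop trace (R2 starts at 0, target 36, step 1):
  ADD #1: R2 = 0 + 1 = 1  → 1 < 36, loop
  ADD #2: R2 = 1 + 1 = 2  → 2 < 36, loop
  ADD #3: R2 = 2 + 1 = 3  → 3 < 36, loop
  ADD #4: R2 = 3 + 1 = 4  → 4 < 36, loop
  ADD #5: R2 = 4 + 1 = 5  → 5 < 36, loop
  ADD #6: R2 = 5 + 1 = 6  → 6 < 36, loop
  ADD #7: R2 = 6 + 1 = 7  → 7 < 36, loop
  ADD #8: R2 = 7 + 1 = 8  → 8 < 36, loop
  ADD #9: R2 = 8 + 1 = 9  → 9 < 36, loop
  ADD #10: R2 = 9 + 1 = 10  → 10 < 36, loop
  ADD #11: R2 = 10 + 1 = 11  → 11 < 36, loop
  ADD #12: R2 = 11 + 1 = 12  → 12 < 36, loop
  ADD #13: R2 = 12 + 1 = 13  → 13 < 36, loop
  ADD #14: R2 = 13 + 1 = 14  → 14 < 36, loop
  ADD #15: R2 = 14 + 1 = 15  → 15 < 36, loop
  ADD #16: R2 = 15 + 1 = 16  → 16 < 36, loop
  ADD #17: R2 = 16 + 1 = 17  → 17 < 36, loop
  ADD #18: R2 = 17 + 1 = 18  → 18 < 36, loop
  ADD #19: R2 = 18 + 1 = 19  → 19 < 36, loop
  ADD #20: R2 = 19 + 1 = 20  → 20 < 36, loop
  ADD #21: R2 = 20 + 1 = 21  → 21 < 36, loop
  ADD #22: R2 = 21 + 1 = 22  → 22 < 36, loop
  ADD #23: R2 = 22 + 1 = 23  → 23 < 36, loop
  ADD #24: R2 = 23 + 1 = 24  → 24 < 36, loop
  ADD #25: R2 = 24 + 1 = 25  → 25 < 36, loop
  ADD #26: R2 = 25 + 1 = 26  → 26 < 36, loop
  ADD #27: R2 = 26 + 1 = 27  → 27 < 36, loop
  ADD #28: R2 = 27 + 1 = 28  → 28 < 36, loop
  ADD #29: R2 = 28 + 1 = 29  → 29 < 36, loop
  ADD #30: R2 = 29 + 1 = 30  → 30 < 36, loop
  ADD #31: R2 = 30 + 1 = 31  → 31 < 36, loop
  ADD #32: R2 = 31 + 1 = 32  → 32 < 36, loop
  ADD #33: R2 = 32 + 1 = 33  → 33 < 36, loop
  ADD #34: R2 = 33 + 1 = 34  → 34 < 36, loop
  ADD #35: R2 = 34 + 1 = 35  → 35 < 36, loop
  ADD #36: R2 = 35 + 1 = 36  → 36 >= 36, exit
Total ADD instructions: 36

36


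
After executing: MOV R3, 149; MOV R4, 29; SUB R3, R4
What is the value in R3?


Register state trace:
  MOV R3, 149  → R3 = 149
  MOV R4, 29  → R4 = 29
  SUB R3, R4  → R3 = 149 - 29 = 120
Final: R3 = 120

120


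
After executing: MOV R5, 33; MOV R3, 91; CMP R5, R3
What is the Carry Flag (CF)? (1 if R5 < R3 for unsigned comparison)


Register state trace:
  MOV R5, 33  → R5 = 33
  MOV R3, 91  → R3 = 91
  CMP R5, R3  → unsigned 33 - 91: borrow occurs
  33 < 91, so CF = 1
CF = 1

1


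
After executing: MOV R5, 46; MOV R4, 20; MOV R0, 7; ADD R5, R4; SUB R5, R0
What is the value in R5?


Register state trace:
  MOV R5, 46  → R5 = 46
  MOV R4, 20  → R4 = 20
  MOV R0, 7  → R0 = 7
  ADD R5, R4  → R5 = 46 + 20 = 66
  SUB R5, R0  → R5 = 66 - 7 = 59
Final: R5 = 59

59


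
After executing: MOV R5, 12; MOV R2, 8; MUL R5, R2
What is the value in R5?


Register state trace:
  MOV R5, 12  → R5 = 12
  MOV R2, 8  → R2 = 8
  MUL R5, R2  → R5 = 12 * 8 = 96
Final: R5 = 96

96


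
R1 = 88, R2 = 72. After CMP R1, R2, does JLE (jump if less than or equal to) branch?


Trace:
  R1 = 88, R2 = 72
  CMP R1, R2  → compares 88 vs 72
  JLE checks: is 88 less than or equal to 72?
  88 > 72, so condition is false
Branch taken: No

No


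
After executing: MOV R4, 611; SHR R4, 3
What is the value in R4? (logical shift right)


Register state trace:
  MOV R4, 611  → R4 = 611
  SHR R4, 3  → R4 = 611 >> 3 = 611 // 2^3 = 76
Final: R4 = 76

76


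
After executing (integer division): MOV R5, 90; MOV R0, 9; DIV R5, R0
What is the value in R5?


Register state trace:
  MOV R5, 90  → R5 = 90
  MOV R0, 9  → R0 = 9
  DIV R5, R0  → R5 = 90 // 9 = 10
Final: R5 = 10

10


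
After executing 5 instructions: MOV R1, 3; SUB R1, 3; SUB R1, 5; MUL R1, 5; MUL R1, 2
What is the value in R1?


Register state trace:
  MOV R1, 3  → R1 = 3
  SUB R1, 3  → R1 = 3 - 3 = 0
  SUB R1, 5  → R1 = 0 - 5 = -5
  MUL R1, 5  → R1 = -5 * 5 = -25
  MUL R1, 2  → R1 = -25 * 2 = -50
Final: R1 = -50

-50


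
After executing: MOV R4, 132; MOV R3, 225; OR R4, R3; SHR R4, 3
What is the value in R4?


Register state trace:
  MOV R4, 132  → R4 = 132 (0b10000100)
  MOV R3, 225  → R3 = 225 (0b11100001)
  OR R4, R3  → R4 = 132 OR 225 = 229 (0b11100101)
  SHR R4, 3  → R4 = 229 >> 3 = 28
Final: R4 = 28

28


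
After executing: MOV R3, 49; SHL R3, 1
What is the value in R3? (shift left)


Register state trace:
  MOV R3, 49  → R3 = 49
  SHL R3, 1  → R3 = 49 << 1 = 49 * 2^1 = 98
Final: R3 = 98

98


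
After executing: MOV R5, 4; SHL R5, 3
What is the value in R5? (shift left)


Register state trace:
  MOV R5, 4  → R5 = 4
  SHL R5, 3  → R5 = 4 << 3 = 4 * 2^3 = 32
Final: R5 = 32

32


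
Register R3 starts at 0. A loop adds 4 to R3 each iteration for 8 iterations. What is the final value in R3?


Starting value: R3 = 0
  Iter 1: R3 = 0 + 4 = 4
  Iter 2: R3 = 4 + 4 = 8
  Iter 3: R3 = 8 + 4 = 12
  Iter 4: R3 = 12 + 4 = 16
  Iter 5: R3 = 16 + 4 = 20
  Iter 6: R3 = 20 + 4 = 24
  Iter 7: R3 = 24 + 4 = 28
  Iter 8: R3 = 28 + 4 = 32
Final: R3 = 32

32


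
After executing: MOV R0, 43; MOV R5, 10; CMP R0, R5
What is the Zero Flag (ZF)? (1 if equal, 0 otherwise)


Register state trace:
  MOV R0, 43  → R0 = 43
  MOV R5, 10  → R5 = 10
  CMP R0, R5  → computes 43 - 10 = 33
  Result is nonzero, so values are not equal
ZF = 0

0


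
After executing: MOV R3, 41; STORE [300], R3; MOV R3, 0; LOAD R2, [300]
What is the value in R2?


Register and memory trace:
  MOV R3, 41  → R3 = 41
  STORE [300], R3  → mem[300] = 41
  MOV R3, 0  → R3 = 0
  LOAD R2, [300]  → R2 = mem[300] = 41
Final: R2 = 41

41


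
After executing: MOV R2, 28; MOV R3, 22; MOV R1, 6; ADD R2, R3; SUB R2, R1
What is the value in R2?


Register state trace:
  MOV R2, 28  → R2 = 28
  MOV R3, 22  → R3 = 22
  MOV R1, 6  → R1 = 6
  ADD R2, R3  → R2 = 28 + 22 = 50
  SUB R2, R1  → R2 = 50 - 6 = 44
Final: R2 = 44

44


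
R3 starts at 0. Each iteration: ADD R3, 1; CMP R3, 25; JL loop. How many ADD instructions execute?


Loop trace (R3 starts at 0, target 25, step 1):
  ADD #1: R3 = 0 + 1 = 1  → 1 < 25, loop
  ADD #2: R3 = 1 + 1 = 2  → 2 < 25, loop
  ADD #3: R3 = 2 + 1 = 3  → 3 < 25, loop
  ADD #4: R3 = 3 + 1 = 4  → 4 < 25, loop
  ADD #5: R3 = 4 + 1 = 5  → 5 < 25, loop
  ADD #6: R3 = 5 + 1 = 6  → 6 < 25, loop
  ADD #7: R3 = 6 + 1 = 7  → 7 < 25, loop
  ADD #8: R3 = 7 + 1 = 8  → 8 < 25, loop
  ADD #9: R3 = 8 + 1 = 9  → 9 < 25, loop
  ADD #10: R3 = 9 + 1 = 10  → 10 < 25, loop
  ADD #11: R3 = 10 + 1 = 11  → 11 < 25, loop
  ADD #12: R3 = 11 + 1 = 12  → 12 < 25, loop
  ADD #13: R3 = 12 + 1 = 13  → 13 < 25, loop
  ADD #14: R3 = 13 + 1 = 14  → 14 < 25, loop
  ADD #15: R3 = 14 + 1 = 15  → 15 < 25, loop
  ADD #16: R3 = 15 + 1 = 16  → 16 < 25, loop
  ADD #17: R3 = 16 + 1 = 17  → 17 < 25, loop
  ADD #18: R3 = 17 + 1 = 18  → 18 < 25, loop
  ADD #19: R3 = 18 + 1 = 19  → 19 < 25, loop
  ADD #20: R3 = 19 + 1 = 20  → 20 < 25, loop
  ADD #21: R3 = 20 + 1 = 21  → 21 < 25, loop
  ADD #22: R3 = 21 + 1 = 22  → 22 < 25, loop
  ADD #23: R3 = 22 + 1 = 23  → 23 < 25, loop
  ADD #24: R3 = 23 + 1 = 24  → 24 < 25, loop
  ADD #25: R3 = 24 + 1 = 25  → 25 >= 25, exit
Total ADD instructions: 25

25


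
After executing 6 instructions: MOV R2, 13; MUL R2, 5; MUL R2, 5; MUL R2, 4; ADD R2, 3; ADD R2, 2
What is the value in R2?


Register state trace:
  MOV R2, 13  → R2 = 13
  MUL R2, 5  → R2 = 13 * 5 = 65
  MUL R2, 5  → R2 = 65 * 5 = 325
  MUL R2, 4  → R2 = 325 * 4 = 1300
  ADD R2, 3  → R2 = 1300 + 3 = 1303
  ADD R2, 2  → R2 = 1303 + 2 = 1305
Final: R2 = 1305

1305


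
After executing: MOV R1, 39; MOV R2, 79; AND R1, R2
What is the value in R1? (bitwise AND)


Register state trace:
  MOV R1, 39  → R1 = 39 (0b00100111)
  MOV R2, 79  → R2 = 79 (0b01001111)
  AND R1, R2  → R1 = 39 AND 79 = 7 (0b00000111)
Final: R1 = 7

7


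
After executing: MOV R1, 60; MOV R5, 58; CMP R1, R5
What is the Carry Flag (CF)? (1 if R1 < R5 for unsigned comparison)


Register state trace:
  MOV R1, 60  → R1 = 60
  MOV R5, 58  → R5 = 58
  CMP R1, R5  → unsigned 60 - 58: no borrow
  60 >= 58, so CF = 0
CF = 0

0


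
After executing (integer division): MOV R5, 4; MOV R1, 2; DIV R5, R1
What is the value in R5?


Register state trace:
  MOV R5, 4  → R5 = 4
  MOV R1, 2  → R1 = 2
  DIV R5, R1  → R5 = 4 // 2 = 2
Final: R5 = 2

2


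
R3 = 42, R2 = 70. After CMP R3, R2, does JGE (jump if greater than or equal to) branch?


Trace:
  R3 = 42, R2 = 70
  CMP R3, R2  → compares 42 vs 70
  JGE checks: is 42 greater than or equal to 70?
  42 < 70, so condition is false
Branch taken: No

No


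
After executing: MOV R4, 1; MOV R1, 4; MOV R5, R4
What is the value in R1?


Register state trace:
  MOV R4, 1  → R4 = 1
  MOV R1, 4  → R1 = 4
  MOV R5, R4  → R5 = 1
Final: R1 = 4

4


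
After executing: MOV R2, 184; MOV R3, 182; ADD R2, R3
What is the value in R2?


Register state trace:
  MOV R2, 184  → R2 = 184
  MOV R3, 182  → R3 = 182
  ADD R2, R3  → R2 = 184 + 182 = 366
Final: R2 = 366

366


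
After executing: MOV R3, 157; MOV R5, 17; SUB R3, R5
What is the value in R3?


Register state trace:
  MOV R3, 157  → R3 = 157
  MOV R5, 17  → R5 = 17
  SUB R3, R5  → R3 = 157 - 17 = 140
Final: R3 = 140

140


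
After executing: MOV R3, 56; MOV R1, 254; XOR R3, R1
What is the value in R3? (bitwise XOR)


Register state trace:
  MOV R3, 56  → R3 = 56 (0b00111000)
  MOV R1, 254  → R1 = 254 (0b11111110)
  XOR R3, R1  → R3 = 56 XOR 254 = 198 (0b11000110)
Final: R3 = 198

198


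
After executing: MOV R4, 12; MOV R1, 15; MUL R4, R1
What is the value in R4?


Register state trace:
  MOV R4, 12  → R4 = 12
  MOV R1, 15  → R1 = 15
  MUL R4, R1  → R4 = 12 * 15 = 180
Final: R4 = 180

180


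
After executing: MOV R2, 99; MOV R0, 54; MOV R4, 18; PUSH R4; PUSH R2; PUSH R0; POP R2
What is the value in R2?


Stack trace (top is rightmost):
  MOV R2, 99  → R2 = 99
  MOV R0, 54  → R0 = 54
  MOV R4, 18  → R4 = 18
  PUSH R4  → stack: [18]
  PUSH R2  → stack: [18, 99]
  PUSH R0  → stack: [18, 99, 54]
  POP R2  → R2 = 54, stack: [18, 99]
Final: R2 = 54

54


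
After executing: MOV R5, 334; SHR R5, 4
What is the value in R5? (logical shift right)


Register state trace:
  MOV R5, 334  → R5 = 334
  SHR R5, 4  → R5 = 334 >> 4 = 334 // 2^4 = 20
Final: R5 = 20

20


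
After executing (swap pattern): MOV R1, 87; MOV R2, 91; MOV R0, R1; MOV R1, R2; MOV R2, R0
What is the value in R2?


Register state trace (swap pattern):
  MOV R1, 87  → R1 = 87
  MOV R2, 91  → R2 = 91
  MOV R0, R1  → R0 = 87  (save R1)
  MOV R1, R2  → R1 = 91  (R1 gets R2's value)
  MOV R2, R0  → R2 = 87  (R2 gets saved value)
Final: R2 = 87

87


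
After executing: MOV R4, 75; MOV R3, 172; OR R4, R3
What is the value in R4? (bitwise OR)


Register state trace:
  MOV R4, 75  → R4 = 75 (0b01001011)
  MOV R3, 172  → R3 = 172 (0b10101100)
  OR R4, R3   → R4 = 75 OR 172 = 239 (0b11101111)
Final: R4 = 239

239


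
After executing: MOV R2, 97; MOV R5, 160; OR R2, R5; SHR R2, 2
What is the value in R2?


Register state trace:
  MOV R2, 97  → R2 = 97 (0b01100001)
  MOV R5, 160  → R5 = 160 (0b10100000)
  OR R2, R5  → R2 = 97 OR 160 = 225 (0b11100001)
  SHR R2, 2  → R2 = 225 >> 2 = 56
Final: R2 = 56

56


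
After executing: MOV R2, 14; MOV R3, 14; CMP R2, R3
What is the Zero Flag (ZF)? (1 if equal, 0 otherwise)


Register state trace:
  MOV R2, 14  → R2 = 14
  MOV R3, 14  → R3 = 14
  CMP R2, R3  → computes 14 - 14 = 0
  Result is zero, so values are equal
ZF = 1

1


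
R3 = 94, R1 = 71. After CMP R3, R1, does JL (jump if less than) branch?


Trace:
  R3 = 94, R1 = 71
  CMP R3, R1  → compares 94 vs 71
  JL checks: is 94 less than 71?
  94 > 71, so condition is false
Branch taken: No

No


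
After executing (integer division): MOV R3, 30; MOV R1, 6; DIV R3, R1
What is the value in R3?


Register state trace:
  MOV R3, 30  → R3 = 30
  MOV R1, 6  → R1 = 6
  DIV R3, R1  → R3 = 30 // 6 = 5
Final: R3 = 5

5


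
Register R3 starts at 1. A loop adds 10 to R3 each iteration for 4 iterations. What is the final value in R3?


Starting value: R3 = 1
  Iter 1: R3 = 1 + 10 = 11
  Iter 2: R3 = 11 + 10 = 21
  Iter 3: R3 = 21 + 10 = 31
  Iter 4: R3 = 31 + 10 = 41
Final: R3 = 41

41


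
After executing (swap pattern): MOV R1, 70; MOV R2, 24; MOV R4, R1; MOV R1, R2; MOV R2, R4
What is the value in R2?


Register state trace (swap pattern):
  MOV R1, 70  → R1 = 70
  MOV R2, 24  → R2 = 24
  MOV R4, R1  → R4 = 70  (save R1)
  MOV R1, R2  → R1 = 24  (R1 gets R2's value)
  MOV R2, R4  → R2 = 70  (R2 gets saved value)
Final: R2 = 70

70


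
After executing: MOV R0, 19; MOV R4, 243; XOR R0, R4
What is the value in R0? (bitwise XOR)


Register state trace:
  MOV R0, 19  → R0 = 19 (0b00010011)
  MOV R4, 243  → R4 = 243 (0b11110011)
  XOR R0, R4  → R0 = 19 XOR 243 = 224 (0b11100000)
Final: R0 = 224

224


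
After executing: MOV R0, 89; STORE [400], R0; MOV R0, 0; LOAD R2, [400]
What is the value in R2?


Register and memory trace:
  MOV R0, 89  → R0 = 89
  STORE [400], R0  → mem[400] = 89
  MOV R0, 0  → R0 = 0
  LOAD R2, [400]  → R2 = mem[400] = 89
Final: R2 = 89

89


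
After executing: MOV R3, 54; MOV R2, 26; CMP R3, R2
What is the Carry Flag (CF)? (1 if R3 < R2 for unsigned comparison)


Register state trace:
  MOV R3, 54  → R3 = 54
  MOV R2, 26  → R2 = 26
  CMP R3, R2  → unsigned 54 - 26: no borrow
  54 >= 26, so CF = 0
CF = 0

0


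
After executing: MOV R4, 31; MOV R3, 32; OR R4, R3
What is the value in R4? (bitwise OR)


Register state trace:
  MOV R4, 31  → R4 = 31 (0b00011111)
  MOV R3, 32  → R3 = 32 (0b00100000)
  OR R4, R3   → R4 = 31 OR 32 = 63 (0b00111111)
Final: R4 = 63

63


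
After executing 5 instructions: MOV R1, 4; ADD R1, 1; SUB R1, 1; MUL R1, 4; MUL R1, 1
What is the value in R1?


Register state trace:
  MOV R1, 4  → R1 = 4
  ADD R1, 1  → R1 = 4 + 1 = 5
  SUB R1, 1  → R1 = 5 - 1 = 4
  MUL R1, 4  → R1 = 4 * 4 = 16
  MUL R1, 1  → R1 = 16 * 1 = 16
Final: R1 = 16

16


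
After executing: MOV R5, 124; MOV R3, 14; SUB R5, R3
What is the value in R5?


Register state trace:
  MOV R5, 124  → R5 = 124
  MOV R3, 14  → R3 = 14
  SUB R5, R3  → R5 = 124 - 14 = 110
Final: R5 = 110

110


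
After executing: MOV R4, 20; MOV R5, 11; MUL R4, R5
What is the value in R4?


Register state trace:
  MOV R4, 20  → R4 = 20
  MOV R5, 11  → R5 = 11
  MUL R4, R5  → R4 = 20 * 11 = 220
Final: R4 = 220

220


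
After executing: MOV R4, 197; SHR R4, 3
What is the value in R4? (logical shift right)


Register state trace:
  MOV R4, 197  → R4 = 197
  SHR R4, 3  → R4 = 197 >> 3 = 197 // 2^3 = 24
Final: R4 = 24

24


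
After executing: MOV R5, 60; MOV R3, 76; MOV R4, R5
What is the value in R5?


Register state trace:
  MOV R5, 60  → R5 = 60
  MOV R3, 76  → R3 = 76
  MOV R4, R5  → R4 = 60
Final: R5 = 60

60


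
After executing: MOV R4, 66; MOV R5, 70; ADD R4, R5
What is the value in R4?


Register state trace:
  MOV R4, 66  → R4 = 66
  MOV R5, 70  → R5 = 70
  ADD R4, R5  → R4 = 66 + 70 = 136
Final: R4 = 136

136


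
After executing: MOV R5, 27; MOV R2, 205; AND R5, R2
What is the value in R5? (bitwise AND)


Register state trace:
  MOV R5, 27  → R5 = 27 (0b00011011)
  MOV R2, 205  → R2 = 205 (0b11001101)
  AND R5, R2  → R5 = 27 AND 205 = 9 (0b00001001)
Final: R5 = 9

9


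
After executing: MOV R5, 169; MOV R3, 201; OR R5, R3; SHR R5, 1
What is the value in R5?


Register state trace:
  MOV R5, 169  → R5 = 169 (0b10101001)
  MOV R3, 201  → R3 = 201 (0b11001001)
  OR R5, R3  → R5 = 169 OR 201 = 233 (0b11101001)
  SHR R5, 1  → R5 = 233 >> 1 = 116
Final: R5 = 116

116


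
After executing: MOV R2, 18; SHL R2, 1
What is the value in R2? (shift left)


Register state trace:
  MOV R2, 18  → R2 = 18
  SHL R2, 1  → R2 = 18 << 1 = 18 * 2^1 = 36
Final: R2 = 36

36


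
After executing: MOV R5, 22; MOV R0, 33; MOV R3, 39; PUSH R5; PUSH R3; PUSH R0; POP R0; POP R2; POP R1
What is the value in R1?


Stack trace (top is rightmost):
  MOV R5, 22  → R5 = 22
  MOV R0, 33  → R0 = 33
  MOV R3, 39  → R3 = 39
  PUSH R5  → stack: [22]
  PUSH R3  → stack: [22, 39]
  PUSH R0  → stack: [22, 39, 33]
  POP R0  → R0 = 33, stack: [22, 39]
  POP R2  → R2 = 39, stack: [22]
  POP R1  → R1 = 22, stack: []
Final: R1 = 22

22


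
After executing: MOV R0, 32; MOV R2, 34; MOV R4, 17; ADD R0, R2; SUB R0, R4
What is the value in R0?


Register state trace:
  MOV R0, 32  → R0 = 32
  MOV R2, 34  → R2 = 34
  MOV R4, 17  → R4 = 17
  ADD R0, R2  → R0 = 32 + 34 = 66
  SUB R0, R4  → R0 = 66 - 17 = 49
Final: R0 = 49

49


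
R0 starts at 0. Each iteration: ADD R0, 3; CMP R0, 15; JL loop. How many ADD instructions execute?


Loop trace (R0 starts at 0, target 15, step 3):
  ADD #1: R0 = 0 + 3 = 3  → 3 < 15, loop
  ADD #2: R0 = 3 + 3 = 6  → 6 < 15, loop
  ADD #3: R0 = 6 + 3 = 9  → 9 < 15, loop
  ADD #4: R0 = 9 + 3 = 12  → 12 < 15, loop
  ADD #5: R0 = 12 + 3 = 15  → 15 >= 15, exit
Total ADD instructions: 5

5


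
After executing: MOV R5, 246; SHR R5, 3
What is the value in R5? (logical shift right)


Register state trace:
  MOV R5, 246  → R5 = 246
  SHR R5, 3  → R5 = 246 >> 3 = 246 // 2^3 = 30
Final: R5 = 30

30


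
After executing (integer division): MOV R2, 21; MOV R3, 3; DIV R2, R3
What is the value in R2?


Register state trace:
  MOV R2, 21  → R2 = 21
  MOV R3, 3  → R3 = 3
  DIV R2, R3  → R2 = 21 // 3 = 7
Final: R2 = 7

7


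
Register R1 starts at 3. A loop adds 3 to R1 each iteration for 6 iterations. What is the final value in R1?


Starting value: R1 = 3
  Iter 1: R1 = 3 + 3 = 6
  Iter 2: R1 = 6 + 3 = 9
  Iter 3: R1 = 9 + 3 = 12
  Iter 4: R1 = 12 + 3 = 15
  Iter 5: R1 = 15 + 3 = 18
  Iter 6: R1 = 18 + 3 = 21
Final: R1 = 21

21


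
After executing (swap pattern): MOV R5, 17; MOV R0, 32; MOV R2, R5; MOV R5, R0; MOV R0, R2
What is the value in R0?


Register state trace (swap pattern):
  MOV R5, 17  → R5 = 17
  MOV R0, 32  → R0 = 32
  MOV R2, R5  → R2 = 17  (save R5)
  MOV R5, R0  → R5 = 32  (R5 gets R0's value)
  MOV R0, R2  → R0 = 17  (R0 gets saved value)
Final: R0 = 17

17


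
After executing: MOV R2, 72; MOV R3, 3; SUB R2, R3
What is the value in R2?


Register state trace:
  MOV R2, 72  → R2 = 72
  MOV R3, 3  → R3 = 3
  SUB R2, R3  → R2 = 72 - 3 = 69
Final: R2 = 69

69


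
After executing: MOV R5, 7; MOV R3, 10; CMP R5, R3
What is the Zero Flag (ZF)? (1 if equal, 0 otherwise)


Register state trace:
  MOV R5, 7  → R5 = 7
  MOV R3, 10  → R3 = 10
  CMP R5, R3  → computes 7 - 10 = -3
  Result is nonzero, so values are not equal
ZF = 0

0


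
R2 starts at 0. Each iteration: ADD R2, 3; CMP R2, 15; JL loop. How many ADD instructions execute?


Loop trace (R2 starts at 0, target 15, step 3):
  ADD #1: R2 = 0 + 3 = 3  → 3 < 15, loop
  ADD #2: R2 = 3 + 3 = 6  → 6 < 15, loop
  ADD #3: R2 = 6 + 3 = 9  → 9 < 15, loop
  ADD #4: R2 = 9 + 3 = 12  → 12 < 15, loop
  ADD #5: R2 = 12 + 3 = 15  → 15 >= 15, exit
Total ADD instructions: 5

5


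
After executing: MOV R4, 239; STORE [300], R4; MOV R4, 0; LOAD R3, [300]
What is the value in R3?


Register and memory trace:
  MOV R4, 239  → R4 = 239
  STORE [300], R4  → mem[300] = 239
  MOV R4, 0  → R4 = 0
  LOAD R3, [300]  → R3 = mem[300] = 239
Final: R3 = 239

239


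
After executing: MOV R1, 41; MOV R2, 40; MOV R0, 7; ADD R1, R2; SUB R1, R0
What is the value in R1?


Register state trace:
  MOV R1, 41  → R1 = 41
  MOV R2, 40  → R2 = 40
  MOV R0, 7  → R0 = 7
  ADD R1, R2  → R1 = 41 + 40 = 81
  SUB R1, R0  → R1 = 81 - 7 = 74
Final: R1 = 74

74


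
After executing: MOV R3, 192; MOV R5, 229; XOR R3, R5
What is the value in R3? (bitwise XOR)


Register state trace:
  MOV R3, 192  → R3 = 192 (0b11000000)
  MOV R5, 229  → R5 = 229 (0b11100101)
  XOR R3, R5  → R3 = 192 XOR 229 = 37 (0b00100101)
Final: R3 = 37

37


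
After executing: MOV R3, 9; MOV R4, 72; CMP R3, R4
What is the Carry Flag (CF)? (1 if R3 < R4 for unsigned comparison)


Register state trace:
  MOV R3, 9  → R3 = 9
  MOV R4, 72  → R4 = 72
  CMP R3, R4  → unsigned 9 - 72: borrow occurs
  9 < 72, so CF = 1
CF = 1

1


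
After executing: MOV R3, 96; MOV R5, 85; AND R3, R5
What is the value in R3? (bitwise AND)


Register state trace:
  MOV R3, 96  → R3 = 96 (0b01100000)
  MOV R5, 85  → R5 = 85 (0b01010101)
  AND R3, R5  → R3 = 96 AND 85 = 64 (0b01000000)
Final: R3 = 64

64


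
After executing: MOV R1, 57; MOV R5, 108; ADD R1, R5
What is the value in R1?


Register state trace:
  MOV R1, 57  → R1 = 57
  MOV R5, 108  → R5 = 108
  ADD R1, R5  → R1 = 57 + 108 = 165
Final: R1 = 165

165


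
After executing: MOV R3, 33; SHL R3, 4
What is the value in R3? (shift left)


Register state trace:
  MOV R3, 33  → R3 = 33
  SHL R3, 4  → R3 = 33 << 4 = 33 * 2^4 = 528
Final: R3 = 528

528


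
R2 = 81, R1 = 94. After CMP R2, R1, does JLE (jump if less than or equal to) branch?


Trace:
  R2 = 81, R1 = 94
  CMP R2, R1  → compares 81 vs 94
  JLE checks: is 81 less than or equal to 94?
  81 < 94, so condition is true
Branch taken: Yes

Yes


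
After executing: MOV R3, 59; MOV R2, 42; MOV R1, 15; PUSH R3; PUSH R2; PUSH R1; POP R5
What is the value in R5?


Stack trace (top is rightmost):
  MOV R3, 59  → R3 = 59
  MOV R2, 42  → R2 = 42
  MOV R1, 15  → R1 = 15
  PUSH R3  → stack: [59]
  PUSH R2  → stack: [59, 42]
  PUSH R1  → stack: [59, 42, 15]
  POP R5  → R5 = 15, stack: [59, 42]
Final: R5 = 15

15


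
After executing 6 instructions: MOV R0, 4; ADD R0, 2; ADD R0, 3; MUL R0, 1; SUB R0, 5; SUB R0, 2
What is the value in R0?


Register state trace:
  MOV R0, 4  → R0 = 4
  ADD R0, 2  → R0 = 4 + 2 = 6
  ADD R0, 3  → R0 = 6 + 3 = 9
  MUL R0, 1  → R0 = 9 * 1 = 9
  SUB R0, 5  → R0 = 9 - 5 = 4
  SUB R0, 2  → R0 = 4 - 2 = 2
Final: R0 = 2

2


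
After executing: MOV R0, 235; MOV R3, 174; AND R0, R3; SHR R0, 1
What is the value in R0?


Register state trace:
  MOV R0, 235  → R0 = 235 (0b11101011)
  MOV R3, 174  → R3 = 174 (0b10101110)
  AND R0, R3  → R0 = 235 AND 174 = 170 (0b10101010)
  SHR R0, 1  → R0 = 170 >> 1 = 85
Final: R0 = 85

85


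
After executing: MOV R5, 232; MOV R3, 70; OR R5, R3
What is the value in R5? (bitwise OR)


Register state trace:
  MOV R5, 232  → R5 = 232 (0b11101000)
  MOV R3, 70  → R3 = 70 (0b01000110)
  OR R5, R3   → R5 = 232 OR 70 = 238 (0b11101110)
Final: R5 = 238

238


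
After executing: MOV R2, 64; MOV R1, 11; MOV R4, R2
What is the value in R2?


Register state trace:
  MOV R2, 64  → R2 = 64
  MOV R1, 11  → R1 = 11
  MOV R4, R2  → R4 = 64
Final: R2 = 64

64


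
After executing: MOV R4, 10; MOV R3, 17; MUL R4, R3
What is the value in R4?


Register state trace:
  MOV R4, 10  → R4 = 10
  MOV R3, 17  → R3 = 17
  MUL R4, R3  → R4 = 10 * 17 = 170
Final: R4 = 170

170


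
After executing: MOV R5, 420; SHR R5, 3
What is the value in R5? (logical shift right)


Register state trace:
  MOV R5, 420  → R5 = 420
  SHR R5, 3  → R5 = 420 >> 3 = 420 // 2^3 = 52
Final: R5 = 52

52


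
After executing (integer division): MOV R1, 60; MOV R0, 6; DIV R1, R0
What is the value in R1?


Register state trace:
  MOV R1, 60  → R1 = 60
  MOV R0, 6  → R0 = 6
  DIV R1, R0  → R1 = 60 // 6 = 10
Final: R1 = 10

10


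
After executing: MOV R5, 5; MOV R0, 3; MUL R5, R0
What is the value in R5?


Register state trace:
  MOV R5, 5  → R5 = 5
  MOV R0, 3  → R0 = 3
  MUL R5, R0  → R5 = 5 * 3 = 15
Final: R5 = 15

15


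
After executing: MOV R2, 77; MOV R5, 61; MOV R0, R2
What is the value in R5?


Register state trace:
  MOV R2, 77  → R2 = 77
  MOV R5, 61  → R5 = 61
  MOV R0, R2  → R0 = 77
Final: R5 = 61

61


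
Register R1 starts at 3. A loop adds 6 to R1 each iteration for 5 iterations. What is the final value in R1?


Starting value: R1 = 3
  Iter 1: R1 = 3 + 6 = 9
  Iter 2: R1 = 9 + 6 = 15
  Iter 3: R1 = 15 + 6 = 21
  Iter 4: R1 = 21 + 6 = 27
  Iter 5: R1 = 27 + 6 = 33
Final: R1 = 33

33


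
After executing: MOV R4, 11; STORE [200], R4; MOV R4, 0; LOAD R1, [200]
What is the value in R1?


Register and memory trace:
  MOV R4, 11  → R4 = 11
  STORE [200], R4  → mem[200] = 11
  MOV R4, 0  → R4 = 0
  LOAD R1, [200]  → R1 = mem[200] = 11
Final: R1 = 11

11


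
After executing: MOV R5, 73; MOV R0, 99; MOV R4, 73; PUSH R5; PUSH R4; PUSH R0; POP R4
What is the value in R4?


Stack trace (top is rightmost):
  MOV R5, 73  → R5 = 73
  MOV R0, 99  → R0 = 99
  MOV R4, 73  → R4 = 73
  PUSH R5  → stack: [73]
  PUSH R4  → stack: [73, 73]
  PUSH R0  → stack: [73, 73, 99]
  POP R4  → R4 = 99, stack: [73, 73]
Final: R4 = 99

99


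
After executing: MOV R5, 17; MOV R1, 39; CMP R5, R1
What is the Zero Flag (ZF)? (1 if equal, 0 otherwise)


Register state trace:
  MOV R5, 17  → R5 = 17
  MOV R1, 39  → R1 = 39
  CMP R5, R1  → computes 17 - 39 = -22
  Result is nonzero, so values are not equal
ZF = 0

0


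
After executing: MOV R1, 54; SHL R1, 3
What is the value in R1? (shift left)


Register state trace:
  MOV R1, 54  → R1 = 54
  SHL R1, 3  → R1 = 54 << 3 = 54 * 2^3 = 432
Final: R1 = 432

432


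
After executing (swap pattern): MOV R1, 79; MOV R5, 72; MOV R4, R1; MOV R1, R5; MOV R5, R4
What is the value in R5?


Register state trace (swap pattern):
  MOV R1, 79  → R1 = 79
  MOV R5, 72  → R5 = 72
  MOV R4, R1  → R4 = 79  (save R1)
  MOV R1, R5  → R1 = 72  (R1 gets R5's value)
  MOV R5, R4  → R5 = 79  (R5 gets saved value)
Final: R5 = 79

79


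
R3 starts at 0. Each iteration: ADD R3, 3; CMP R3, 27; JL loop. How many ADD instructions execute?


Loop trace (R3 starts at 0, target 27, step 3):
  ADD #1: R3 = 0 + 3 = 3  → 3 < 27, loop
  ADD #2: R3 = 3 + 3 = 6  → 6 < 27, loop
  ADD #3: R3 = 6 + 3 = 9  → 9 < 27, loop
  ADD #4: R3 = 9 + 3 = 12  → 12 < 27, loop
  ADD #5: R3 = 12 + 3 = 15  → 15 < 27, loop
  ADD #6: R3 = 15 + 3 = 18  → 18 < 27, loop
  ADD #7: R3 = 18 + 3 = 21  → 21 < 27, loop
  ADD #8: R3 = 21 + 3 = 24  → 24 < 27, loop
  ADD #9: R3 = 24 + 3 = 27  → 27 >= 27, exit
Total ADD instructions: 9

9


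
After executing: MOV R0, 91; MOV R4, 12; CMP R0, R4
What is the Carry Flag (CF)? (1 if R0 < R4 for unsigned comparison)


Register state trace:
  MOV R0, 91  → R0 = 91
  MOV R4, 12  → R4 = 12
  CMP R0, R4  → unsigned 91 - 12: no borrow
  91 >= 12, so CF = 0
CF = 0

0


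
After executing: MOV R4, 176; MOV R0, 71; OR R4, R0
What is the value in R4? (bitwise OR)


Register state trace:
  MOV R4, 176  → R4 = 176 (0b10110000)
  MOV R0, 71  → R0 = 71 (0b01000111)
  OR R4, R0   → R4 = 176 OR 71 = 247 (0b11110111)
Final: R4 = 247

247


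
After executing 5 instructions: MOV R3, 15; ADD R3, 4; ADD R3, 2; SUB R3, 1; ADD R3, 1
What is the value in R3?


Register state trace:
  MOV R3, 15  → R3 = 15
  ADD R3, 4  → R3 = 15 + 4 = 19
  ADD R3, 2  → R3 = 19 + 2 = 21
  SUB R3, 1  → R3 = 21 - 1 = 20
  ADD R3, 1  → R3 = 20 + 1 = 21
Final: R3 = 21

21


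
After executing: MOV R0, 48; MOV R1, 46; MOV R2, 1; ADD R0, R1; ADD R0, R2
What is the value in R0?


Register state trace:
  MOV R0, 48  → R0 = 48
  MOV R1, 46  → R1 = 46
  MOV R2, 1  → R2 = 1
  ADD R0, R1  → R0 = 48 + 46 = 94
  ADD R0, R2  → R0 = 94 + 1 = 95
Final: R0 = 95

95


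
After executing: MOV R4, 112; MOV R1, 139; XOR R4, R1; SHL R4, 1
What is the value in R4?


Register state trace:
  MOV R4, 112  → R4 = 112 (0b01110000)
  MOV R1, 139  → R1 = 139 (0b10001011)
  XOR R4, R1  → R4 = 112 XOR 139 = 251 (0b11111011)
  SHL R4, 1  → R4 = 251 << 1 = 502
Final: R4 = 502

502


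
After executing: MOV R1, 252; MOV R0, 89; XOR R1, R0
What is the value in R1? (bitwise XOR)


Register state trace:
  MOV R1, 252  → R1 = 252 (0b11111100)
  MOV R0, 89  → R0 = 89 (0b01011001)
  XOR R1, R0  → R1 = 252 XOR 89 = 165 (0b10100101)
Final: R1 = 165

165
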